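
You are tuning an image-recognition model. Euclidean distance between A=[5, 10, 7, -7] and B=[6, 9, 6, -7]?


d = √((5-6)² + (10-9)² + (7-6)² + (-7+ 7)²)
  = √(1 + 1 + 1 + 0)
  = √3 = 1.7321

1.7321


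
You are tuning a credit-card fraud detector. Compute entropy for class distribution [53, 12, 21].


Probabilities: [53/86, 12/86, 21/86] ≈ [0.6163, 0.1395, 0.2442]
H = -((53/86)·log₂(53/86) + (12/86)·log₂(12/86) + (21/86)·log₂(21/86))
  = 1.3235 bits

1.3235 bits


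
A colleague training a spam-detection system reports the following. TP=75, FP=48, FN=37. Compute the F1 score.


Precision = 75/123 = 0.6098
Recall = 75/112 = 0.6696
F1 = 2·P·R/(P+R) = 2·TP/(2·TP+FP+FN) = 150/(150+48+37) = 150/235 = 0.6383

0.6383


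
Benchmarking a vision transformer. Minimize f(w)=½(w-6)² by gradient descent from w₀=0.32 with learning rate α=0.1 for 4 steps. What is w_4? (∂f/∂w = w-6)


step 1: grad = 0.32-6 = -5.68; w = 0.32 - 0.1·(-5.68) = 0.888
step 2: grad = 0.888-6 = -5.112; w = 0.888 - 0.1·(-5.112) = 1.3992
step 3: grad = 1.3992-6 = -4.6008; w = 1.3992 - 0.1·(-4.6008) = 1.85928
step 4: grad = 1.85928-6 = -4.14072; w = 1.85928 - 0.1·(-4.14072) = 2.273352

2.273352


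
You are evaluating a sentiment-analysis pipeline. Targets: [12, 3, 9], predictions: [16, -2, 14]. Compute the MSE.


Squared errors: (12-16)²=16, (3+ 2)²=25, (9-14)²=25
Sum = 66
MSE = 66/3 = 22

22


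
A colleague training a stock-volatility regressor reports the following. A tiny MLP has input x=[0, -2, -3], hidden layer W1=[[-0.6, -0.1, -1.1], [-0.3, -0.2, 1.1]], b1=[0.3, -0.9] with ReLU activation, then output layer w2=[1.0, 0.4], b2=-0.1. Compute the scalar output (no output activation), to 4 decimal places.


z1[0] = (-0.6)·(0) + (-0.1)·(-2) + (-1.1)·(-3) + 0.3 = 3.8
z1[1] = (-0.3)·(0) + (-0.2)·(-2) + (1.1)·(-3) - 0.9 = -3.8
h = ReLU(z1) = [3.8, 0.0]
output = (1.0)·(3.8) + (0.4)·(0.0) - 0.1 = 3.7

3.7


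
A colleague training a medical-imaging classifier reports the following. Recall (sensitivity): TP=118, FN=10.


Recall = TP/(TP+FN)
= 118/(118+10)
= 118/128 = 92.19%

92.19%


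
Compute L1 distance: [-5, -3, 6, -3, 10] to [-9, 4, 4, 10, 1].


d = |-5+ 9| + |-3-4| + |6-4| + |-3-10| + |10-1|
  = 4 + 7 + 2 + 13 + 9
  = 35

35


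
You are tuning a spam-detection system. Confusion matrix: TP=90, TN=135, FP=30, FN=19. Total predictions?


Total = TP + TN + FP + FN
= 90 + 135 + 30 + 19
= 274
(Predicted positive: 120, predicted negative: 154)

274


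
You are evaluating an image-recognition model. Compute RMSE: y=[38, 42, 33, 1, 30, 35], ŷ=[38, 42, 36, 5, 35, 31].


MSE = 66/6 = 11
RMSE = √(66/6) = 3.3166

3.3166


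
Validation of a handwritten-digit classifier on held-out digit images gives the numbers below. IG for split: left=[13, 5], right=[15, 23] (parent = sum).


Parent = [28, 28], H_parent = 1
H_left = 0.8524 (n=18), H_right = 0.9678 (n=38)
H_children = (18/56)·0.8524 + (38/56)·0.9678 = 0.9307
IG = 1 - 0.9307 = 0.0693

0.0693


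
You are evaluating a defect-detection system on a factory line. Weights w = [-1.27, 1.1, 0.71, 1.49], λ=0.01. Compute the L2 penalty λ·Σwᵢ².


‖w‖₂² = (-1.27)² + (1.1)² + (0.71)² + (1.49)²
     = 1.6129 + 1.21 + 0.5041 + 2.2201
     = 5.5471
λ·‖w‖₂² = 0.01·5.5471 = 0.055471

0.055471


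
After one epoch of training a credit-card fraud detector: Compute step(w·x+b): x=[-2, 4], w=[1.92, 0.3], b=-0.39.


z = (-2)·(1.92) + (4)·(0.3) - 0.39
  = -3.03
step(z) = 0 (z<0)

0


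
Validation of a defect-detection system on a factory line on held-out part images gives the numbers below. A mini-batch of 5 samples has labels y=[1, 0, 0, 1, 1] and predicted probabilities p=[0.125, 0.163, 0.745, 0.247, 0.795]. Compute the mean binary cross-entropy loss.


L[0] = -ln(0.125) = 2.0794
L[1] = -ln(1-0.163) = -ln(0.837) = 0.1779
L[2] = -ln(1-0.745) = -ln(0.255) = 1.3665
L[3] = -ln(0.247) = 1.3984
L[4] = -ln(0.795) = 0.2294
mean = (2.0794 + 0.1779 + 1.3665 + 1.3984 + 0.2294)/5 = 1.0503

1.0503


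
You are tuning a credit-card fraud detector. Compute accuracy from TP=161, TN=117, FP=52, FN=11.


Accuracy = (TP+TN)/(TP+TN+FP+FN)
= (161+117)/(341)
= 278/341 = 81.52%

81.52%


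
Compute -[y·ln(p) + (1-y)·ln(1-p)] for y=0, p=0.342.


BCE = -[y·ln(p) + (1-y)·ln(1-p)]
= -0 - 1·ln(1-0.342)
= -ln(0.658) = 0.4186

0.4186


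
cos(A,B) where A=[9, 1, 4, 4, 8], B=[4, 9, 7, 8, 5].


A·B = 9·4 + 1·9 + 4·7 + 4·8 + 8·5 = 145
‖A‖ = √178 = 13.3417, ‖B‖ = √235 = 15.3297
cos = 145/(√178·√235) = 145/√41830 = 0.709

0.709


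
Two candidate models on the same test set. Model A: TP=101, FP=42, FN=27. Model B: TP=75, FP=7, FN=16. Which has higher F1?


Model A: P=101/143=0.7063, R=101/128=0.7891, F1=2PR/(P+R)=2TP/(2TP+FP+FN)=202/271=0.7454
Model B: P=75/82=0.9146, R=75/91=0.8242, F1=2PR/(P+R)=2TP/(2TP+FP+FN)=150/173=0.8671
0.7454 < 0.8671 → Model B

Model B


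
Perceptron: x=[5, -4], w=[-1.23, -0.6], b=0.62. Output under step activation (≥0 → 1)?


z = (5)·(-1.23) + (-4)·(-0.6) + 0.62
  = -3.13
step(z) = 0 (z<0)

0


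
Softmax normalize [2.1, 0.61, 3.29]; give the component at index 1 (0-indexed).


Exponentials: e^2.1=8.1662, e^0.61=1.8404, e^3.29=26.8429
Sum = 36.8495
Softmax = [0.2216, 0.0499, 0.7284]
p[1] = 1.8404/36.8495 = 0.0499

0.0499


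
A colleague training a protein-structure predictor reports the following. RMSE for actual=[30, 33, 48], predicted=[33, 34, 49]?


MSE = 11/3 = 3.6667
RMSE = √(11/3) = 1.9149

1.9149


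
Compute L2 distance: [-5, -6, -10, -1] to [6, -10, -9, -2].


d = √((-5-6)² + (-6+ 10)² + (-10+ 9)² + (-1+ 2)²)
  = √(121 + 16 + 1 + 1)
  = √139 = 11.7898

11.7898


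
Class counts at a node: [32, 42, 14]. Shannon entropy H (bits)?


Probabilities: [32/88, 42/88, 14/88] ≈ [0.3636, 0.4773, 0.1591]
H = -((32/88)·log₂(32/88) + (42/88)·log₂(42/88) + (14/88)·log₂(14/88))
  = 1.4619 bits

1.4619 bits


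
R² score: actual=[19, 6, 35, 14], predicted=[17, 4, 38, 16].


ȳ = 18.5
SS_res = Σ(y-ŷ)² = 21
SS_tot = Σ(y-ȳ)² = 449
R² = 1 - SS_res/SS_tot = 1 - 0.0468 = 0.9532

0.9532


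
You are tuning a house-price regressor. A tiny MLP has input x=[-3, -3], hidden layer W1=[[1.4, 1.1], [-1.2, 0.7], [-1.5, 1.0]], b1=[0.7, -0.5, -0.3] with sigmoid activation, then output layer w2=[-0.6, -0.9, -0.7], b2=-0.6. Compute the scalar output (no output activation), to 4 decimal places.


z1[0] = (1.4)·(-3) + (1.1)·(-3) + 0.7 = -6.8
z1[1] = (-1.2)·(-3) + (0.7)·(-3) - 0.5 = 1.0
z1[2] = (-1.5)·(-3) + (1.0)·(-3) - 0.3 = 1.2
h = sigmoid(z1) = [0.0011, 0.7311, 0.7685]
output = (-0.6)·(0.0011) + (-0.9)·(0.7311) + (-0.7)·(0.7685) - 0.6 = -1.7966

-1.7966


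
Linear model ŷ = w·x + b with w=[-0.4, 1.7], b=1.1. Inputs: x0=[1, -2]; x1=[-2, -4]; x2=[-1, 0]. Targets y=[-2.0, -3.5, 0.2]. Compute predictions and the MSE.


ŷ0 = (-0.4)·(1) + (1.7)·(-2) + 1.1 = -2.7
ŷ1 = (-0.4)·(-2) + (1.7)·(-4) + 1.1 = -4.9
ŷ2 = (-0.4)·(-1) + (1.7)·(0) + 1.1 = 1.5
errors² = [0.49, 1.96, 1.69]
MSE = 4.1400/3 = 1.38

1.38


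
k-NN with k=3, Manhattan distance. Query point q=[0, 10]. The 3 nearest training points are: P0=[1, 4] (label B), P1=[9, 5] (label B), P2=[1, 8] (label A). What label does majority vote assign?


d(q,P0) = 7  (label B)
d(q,P1) = 14  (label B)
d(q,P2) = 3  (label A)
Votes: A=1, B=2
Majority → B

B


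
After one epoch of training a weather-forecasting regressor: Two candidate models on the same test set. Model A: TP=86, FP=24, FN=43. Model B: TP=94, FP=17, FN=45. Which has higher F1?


Model A: P=86/110=0.7818, R=86/129=0.6667, F1=2PR/(P+R)=2TP/(2TP+FP+FN)=172/239=0.7197
Model B: P=94/111=0.8468, R=94/139=0.6763, F1=2PR/(P+R)=2TP/(2TP+FP+FN)=188/250=0.752
0.7197 < 0.752 → Model B

Model B


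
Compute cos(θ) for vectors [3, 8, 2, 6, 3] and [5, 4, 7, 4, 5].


A·B = 3·5 + 8·4 + 2·7 + 6·4 + 3·5 = 100
‖A‖ = √122 = 11.0454, ‖B‖ = √131 = 11.4455
cos = 100/(√122·√131) = 100/√15982 = 0.791

0.791


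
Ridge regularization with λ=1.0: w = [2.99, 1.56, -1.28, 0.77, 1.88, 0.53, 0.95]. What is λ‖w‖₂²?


‖w‖₂² = (2.99)² + (1.56)² + (-1.28)² + (0.77)² + (1.88)² + (0.53)² + (0.95)²
     = 8.9401 + 2.4336 + 1.6384 + 0.5929 + 3.5344 + 0.2809 + 0.9025
     = 18.3228
λ·‖w‖₂² = 1.0·18.3228 = 18.3228

18.3228


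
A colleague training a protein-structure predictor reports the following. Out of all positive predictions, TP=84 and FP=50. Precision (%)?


Precision = TP/(TP+FP)
= 84/(84+50)
= 84/134 = 62.69%

62.69%


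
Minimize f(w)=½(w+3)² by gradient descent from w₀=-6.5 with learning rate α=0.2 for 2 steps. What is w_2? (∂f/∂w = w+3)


step 1: grad = -6.5+3 = -3.5; w = -6.5 - 0.2·(-3.5) = -5.8
step 2: grad = -5.8+3 = -2.8; w = -5.8 - 0.2·(-2.8) = -5.24

-5.24


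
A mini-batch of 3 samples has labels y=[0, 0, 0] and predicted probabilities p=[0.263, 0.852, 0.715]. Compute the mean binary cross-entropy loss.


L[0] = -ln(1-0.263) = -ln(0.737) = 0.3052
L[1] = -ln(1-0.852) = -ln(0.148) = 1.9105
L[2] = -ln(1-0.715) = -ln(0.285) = 1.2553
mean = (0.3052 + 1.9105 + 1.2553)/3 = 1.157

1.157


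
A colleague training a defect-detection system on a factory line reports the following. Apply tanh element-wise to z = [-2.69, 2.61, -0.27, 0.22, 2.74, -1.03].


tanh(-2.69) = -0.9908
tanh(2.61) = 0.9892
tanh(-0.27) = -0.2636
tanh(0.22) = 0.2165
tanh(2.74) = 0.9917
tanh(-1.03) = -0.7739
result = [-0.9908, 0.9892, -0.2636, 0.2165, 0.9917, -0.7739]

[-0.9908, 0.9892, -0.2636, 0.2165, 0.9917, -0.7739]


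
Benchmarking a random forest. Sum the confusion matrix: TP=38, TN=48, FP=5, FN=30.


Total = TP + TN + FP + FN
= 38 + 48 + 5 + 30
= 121
(Predicted positive: 43, predicted negative: 78)

121


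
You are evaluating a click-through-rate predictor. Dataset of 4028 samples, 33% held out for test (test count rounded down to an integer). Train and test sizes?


Test = ⌊4028·33/100⌋ = 1329
Train = 4028 - 1329 = 2699

Train: 2699, Test: 1329


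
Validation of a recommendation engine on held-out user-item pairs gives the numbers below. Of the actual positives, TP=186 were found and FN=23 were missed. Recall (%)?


Recall = TP/(TP+FN)
= 186/(186+23)
= 186/209 = 89.0%

89.0%


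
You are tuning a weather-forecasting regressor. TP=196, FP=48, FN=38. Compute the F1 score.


Precision = 196/244 = 0.8033
Recall = 196/234 = 0.8376
F1 = 2·P·R/(P+R) = 2·TP/(2·TP+FP+FN) = 392/(392+48+38) = 392/478 = 0.8201

0.8201


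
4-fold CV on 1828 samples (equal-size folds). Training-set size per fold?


Fold size = 1828/4 = 457
Training per fold = 1828 - 457 = 1371

1371


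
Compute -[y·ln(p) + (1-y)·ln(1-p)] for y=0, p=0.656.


BCE = -[y·ln(p) + (1-y)·ln(1-p)]
= -0 - 1·ln(1-0.656)
= -ln(0.344) = 1.0671

1.0671


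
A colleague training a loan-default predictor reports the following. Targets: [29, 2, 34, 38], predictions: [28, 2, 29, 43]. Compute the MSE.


Squared errors: (29-28)²=1, (2-2)²=0, (34-29)²=25, (38-43)²=25
Sum = 51
MSE = 51/4 = 51/4

51/4


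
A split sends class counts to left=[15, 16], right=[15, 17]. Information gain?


Parent = [30, 33], H_parent = 0.9984
H_left = 0.9992 (n=31), H_right = 0.9972 (n=32)
H_children = (31/63)·0.9992 + (32/63)·0.9972 = 0.9982
IG = 0.9984 - 0.9982 = 0.0002

0.0002


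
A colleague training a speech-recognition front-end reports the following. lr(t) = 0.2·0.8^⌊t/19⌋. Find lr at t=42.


n_drops = ⌊42/19⌋ = 2
lr = 0.2·0.8^2 = 0.2·0.64 = 0.128

0.128


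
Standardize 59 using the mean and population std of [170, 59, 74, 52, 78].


μ = 86.6, σ = 42.772
z = (59 - 86.6)/42.772 = -0.6453

-0.6453


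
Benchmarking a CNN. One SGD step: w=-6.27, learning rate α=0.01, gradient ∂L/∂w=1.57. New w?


w_new = w - α·∇
= -6.27 - 0.01·1.57
= -6.27 - 0.0157
= -6.2857

-6.2857


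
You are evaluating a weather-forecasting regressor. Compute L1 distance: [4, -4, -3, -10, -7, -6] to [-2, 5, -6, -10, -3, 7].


d = |4+ 2| + |-4-5| + |-3+ 6| + |-10+ 10| + |-7+ 3| + |-6-7|
  = 6 + 9 + 3 + 0 + 4 + 13
  = 35

35


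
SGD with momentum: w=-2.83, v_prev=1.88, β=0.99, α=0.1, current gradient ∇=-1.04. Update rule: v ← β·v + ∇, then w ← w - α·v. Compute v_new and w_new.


v_new = 0.99·1.88 - 1.04 = 1.8612 - 1.04 = 0.8212
w_new = -2.83 - 0.1·0.8212 = -2.83 - 0.08212 = -2.91212

v_new=0.8212, w_new=-2.91212


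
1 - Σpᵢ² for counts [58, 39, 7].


Probabilities: [58/104, 39/104, 7/104] ≈ [0.5577, 0.375, 0.0673]
Σpᵢ² = (3364 + 1521 + 49)/104² = 4934/10816
Gini = 1 - Σpᵢ² = 1 - 4934/10816 = 0.5438

0.5438


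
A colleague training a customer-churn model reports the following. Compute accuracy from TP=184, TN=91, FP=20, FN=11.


Accuracy = (TP+TN)/(TP+TN+FP+FN)
= (184+91)/(306)
= 275/306 = 89.87%

89.87%


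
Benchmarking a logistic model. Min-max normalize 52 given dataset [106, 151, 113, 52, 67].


min=52, max=151
(52-52)/(151-52) = 0/99 = 0.0

0.0


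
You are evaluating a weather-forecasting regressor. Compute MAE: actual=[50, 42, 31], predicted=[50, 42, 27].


Absolute errors: |50-50|=0, |42-42|=0, |31-27|=4
Sum = 4
MAE = 4/3 = 4/3

4/3


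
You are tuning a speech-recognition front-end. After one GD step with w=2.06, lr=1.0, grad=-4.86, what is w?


w_new = w - α·∇
= 2.06 - 1.0·-4.86
= 2.06 + 4.86
= 6.92

6.92


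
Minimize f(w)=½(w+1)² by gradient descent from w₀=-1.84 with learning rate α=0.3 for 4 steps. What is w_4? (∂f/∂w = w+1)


step 1: grad = -1.84+1 = -0.84; w = -1.84 - 0.3·(-0.84) = -1.588
step 2: grad = -1.588+1 = -0.588; w = -1.588 - 0.3·(-0.588) = -1.4116
step 3: grad = -1.4116+1 = -0.4116; w = -1.4116 - 0.3·(-0.4116) = -1.28812
step 4: grad = -1.28812+1 = -0.28812; w = -1.28812 - 0.3·(-0.28812) = -1.201684

-1.201684


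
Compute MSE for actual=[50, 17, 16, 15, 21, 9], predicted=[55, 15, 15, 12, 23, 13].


Squared errors: (50-55)²=25, (17-15)²=4, (16-15)²=1, (15-12)²=9, (21-23)²=4, (9-13)²=16
Sum = 59
MSE = 59/6 = 59/6

59/6


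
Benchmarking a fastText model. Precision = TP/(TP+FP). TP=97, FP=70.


Precision = TP/(TP+FP)
= 97/(97+70)
= 97/167 = 58.08%

58.08%


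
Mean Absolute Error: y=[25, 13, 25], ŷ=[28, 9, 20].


Absolute errors: |25-28|=3, |13-9|=4, |25-20|=5
Sum = 12
MAE = 12/3 = 4

4


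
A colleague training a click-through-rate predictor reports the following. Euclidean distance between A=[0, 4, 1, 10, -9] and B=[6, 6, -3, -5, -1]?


d = √((0-6)² + (4-6)² + (1+ 3)² + (10+ 5)² + (-9+ 1)²)
  = √(36 + 4 + 16 + 225 + 64)
  = √345 = 18.5742

18.5742


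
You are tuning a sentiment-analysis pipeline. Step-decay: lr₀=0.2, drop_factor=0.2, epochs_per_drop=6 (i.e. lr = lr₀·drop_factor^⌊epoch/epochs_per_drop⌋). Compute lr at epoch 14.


n_drops = ⌊14/6⌋ = 2
lr = 0.2·0.2^2 = 0.2·0.04 = 0.008

0.008


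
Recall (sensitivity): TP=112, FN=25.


Recall = TP/(TP+FN)
= 112/(112+25)
= 112/137 = 81.75%

81.75%


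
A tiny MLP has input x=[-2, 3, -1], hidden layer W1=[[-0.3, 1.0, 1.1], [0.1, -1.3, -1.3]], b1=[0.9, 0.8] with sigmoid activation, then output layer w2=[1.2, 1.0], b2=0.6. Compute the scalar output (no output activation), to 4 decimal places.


z1[0] = (-0.3)·(-2) + (1.0)·(3) + (1.1)·(-1) + 0.9 = 3.4
z1[1] = (0.1)·(-2) + (-1.3)·(3) + (-1.3)·(-1) + 0.8 = -2.0
h = sigmoid(z1) = [0.9677, 0.1192]
output = (1.2)·(0.9677) + (1.0)·(0.1192) + 0.6 = 1.8804

1.8804


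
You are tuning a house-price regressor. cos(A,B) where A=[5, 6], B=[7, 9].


A·B = 5·7 + 6·9 = 89
‖A‖ = √61 = 7.8102, ‖B‖ = √130 = 11.4018
cos = 89/(√61·√130) = 89/√7930 = 0.9994

0.9994


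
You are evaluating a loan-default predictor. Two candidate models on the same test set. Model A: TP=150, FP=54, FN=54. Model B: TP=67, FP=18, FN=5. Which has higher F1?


Model A: P=150/204=0.7353, R=150/204=0.7353, F1=2PR/(P+R)=2TP/(2TP+FP+FN)=300/408=0.7353
Model B: P=67/85=0.7882, R=67/72=0.9306, F1=2PR/(P+R)=2TP/(2TP+FP+FN)=134/157=0.8535
0.7353 < 0.8535 → Model B

Model B


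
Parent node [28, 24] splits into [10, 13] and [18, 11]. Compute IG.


Parent = [28, 24], H_parent = 0.9957
H_left = 0.9877 (n=23), H_right = 0.9576 (n=29)
H_children = (23/52)·0.9877 + (29/52)·0.9576 = 0.9709
IG = 0.9957 - 0.9709 = 0.0248

0.0248


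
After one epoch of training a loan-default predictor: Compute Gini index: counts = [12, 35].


Probabilities: [12/47, 35/47] ≈ [0.2553, 0.7447]
Σpᵢ² = (144 + 1225)/47² = 1369/2209
Gini = 1 - Σpᵢ² = 1 - 1369/2209 = 0.3803

0.3803


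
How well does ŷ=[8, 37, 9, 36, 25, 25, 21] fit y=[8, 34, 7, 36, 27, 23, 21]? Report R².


ȳ = 22.2857
SS_res = Σ(y-ŷ)² = 21
SS_tot = Σ(y-ȳ)² = 787.43
R² = 1 - SS_res/SS_tot = 1 - 0.0267 = 0.9733

0.9733


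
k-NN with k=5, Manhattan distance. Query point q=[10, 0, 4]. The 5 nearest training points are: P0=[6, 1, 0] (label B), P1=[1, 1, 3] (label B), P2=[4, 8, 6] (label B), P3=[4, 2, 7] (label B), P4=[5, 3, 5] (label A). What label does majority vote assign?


d(q,P0) = 9  (label B)
d(q,P1) = 11  (label B)
d(q,P2) = 16  (label B)
d(q,P3) = 11  (label B)
d(q,P4) = 9  (label A)
Votes: A=1, B=4
Majority → B

B


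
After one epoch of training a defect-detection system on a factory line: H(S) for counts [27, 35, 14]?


Probabilities: [27/76, 35/76, 14/76] ≈ [0.3553, 0.4605, 0.1842]
H = -((27/76)·log₂(27/76) + (35/76)·log₂(35/76) + (14/76)·log₂(14/76))
  = 1.4952 bits

1.4952 bits


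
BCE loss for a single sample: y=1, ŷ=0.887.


BCE = -[y·ln(p) + (1-y)·ln(1-p)]
= -1·ln(0.887) - 0
= -ln(0.887) = 0.1199

0.1199


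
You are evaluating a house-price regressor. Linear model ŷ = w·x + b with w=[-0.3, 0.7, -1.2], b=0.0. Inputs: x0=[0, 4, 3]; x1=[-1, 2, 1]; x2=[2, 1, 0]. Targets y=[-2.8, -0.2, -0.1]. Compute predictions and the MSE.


ŷ0 = (-0.3)·(0) + (0.7)·(4) + (-1.2)·(3) + 0.0 = -0.8
ŷ1 = (-0.3)·(-1) + (0.7)·(2) + (-1.2)·(1) + 0.0 = 0.5
ŷ2 = (-0.3)·(2) + (0.7)·(1) + (-1.2)·(0) + 0.0 = 0.1
errors² = [4.0, 0.49, 0.04]
MSE = 4.5300/3 = 1.51

1.51


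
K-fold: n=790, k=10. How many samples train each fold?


Fold size = 790/10 = 79
Training per fold = 790 - 79 = 711

711


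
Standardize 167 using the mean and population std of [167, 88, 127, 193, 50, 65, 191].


μ = 125.8571, σ = 55.2098
z = (167 - 125.8571)/55.2098 = 0.7452

0.7452


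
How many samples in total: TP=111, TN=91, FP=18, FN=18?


Total = TP + TN + FP + FN
= 111 + 91 + 18 + 18
= 238
(Predicted positive: 129, predicted negative: 109)

238


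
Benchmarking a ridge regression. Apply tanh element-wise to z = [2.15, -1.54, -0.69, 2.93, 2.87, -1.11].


tanh(2.15) = 0.9732
tanh(-1.54) = -0.9121
tanh(-0.69) = -0.598
tanh(2.93) = 0.9943
tanh(2.87) = 0.9936
tanh(-1.11) = -0.8041
result = [0.9732, -0.9121, -0.598, 0.9943, 0.9936, -0.8041]

[0.9732, -0.9121, -0.598, 0.9943, 0.9936, -0.8041]


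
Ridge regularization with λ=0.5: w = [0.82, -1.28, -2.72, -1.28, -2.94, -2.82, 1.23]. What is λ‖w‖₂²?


‖w‖₂² = (0.82)² + (-1.28)² + (-2.72)² + (-1.28)² + (-2.94)² + (-2.82)² + (1.23)²
     = 0.6724 + 1.6384 + 7.3984 + 1.6384 + 8.6436 + 7.9524 + 1.5129
     = 29.4565
λ·‖w‖₂² = 0.5·29.4565 = 14.72825

14.72825


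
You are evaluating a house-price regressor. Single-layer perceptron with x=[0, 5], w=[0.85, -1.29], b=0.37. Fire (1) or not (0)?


z = (0)·(0.85) + (5)·(-1.29) + 0.37
  = -6.08
step(z) = 0 (z<0)

0


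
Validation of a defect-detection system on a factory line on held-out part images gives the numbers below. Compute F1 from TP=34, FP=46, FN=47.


Precision = 34/80 = 0.425
Recall = 34/81 = 0.4198
F1 = 2·P·R/(P+R) = 2·TP/(2·TP+FP+FN) = 68/(68+46+47) = 68/161 = 0.4224

0.4224


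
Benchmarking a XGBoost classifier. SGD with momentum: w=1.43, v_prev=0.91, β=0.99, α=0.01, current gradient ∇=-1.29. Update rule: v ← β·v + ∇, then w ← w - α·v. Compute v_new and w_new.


v_new = 0.99·0.91 - 1.29 = 0.9009 - 1.29 = -0.3891
w_new = 1.43 - 0.01·-0.3891 = 1.43 + 0.003891 = 1.433891

v_new=-0.3891, w_new=1.433891


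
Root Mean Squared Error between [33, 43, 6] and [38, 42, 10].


MSE = 42/3 = 14
RMSE = √(42/3) = 3.7417

3.7417


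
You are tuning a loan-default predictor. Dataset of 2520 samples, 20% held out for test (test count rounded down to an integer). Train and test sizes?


Test = ⌊2520·20/100⌋ = 504
Train = 2520 - 504 = 2016

Train: 2016, Test: 504


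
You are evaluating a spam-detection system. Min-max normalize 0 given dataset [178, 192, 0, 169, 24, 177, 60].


min=0, max=192
(0-0)/(192-0) = 0/192 = 0.0

0.0


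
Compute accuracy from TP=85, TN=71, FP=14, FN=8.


Accuracy = (TP+TN)/(TP+TN+FP+FN)
= (85+71)/(178)
= 156/178 = 87.64%

87.64%


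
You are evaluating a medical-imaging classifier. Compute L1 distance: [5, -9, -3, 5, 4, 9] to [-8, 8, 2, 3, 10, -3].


d = |5+ 8| + |-9-8| + |-3-2| + |5-3| + |4-10| + |9+ 3|
  = 13 + 17 + 5 + 2 + 6 + 12
  = 55

55


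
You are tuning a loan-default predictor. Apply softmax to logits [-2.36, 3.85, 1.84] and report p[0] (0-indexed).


Exponentials: e^-2.36=0.0944, e^3.85=46.9931, e^1.84=6.2965
Sum = 53.384
Softmax = [0.0018, 0.8803, 0.1179]
p[0] = 0.0944/53.384 = 0.0018

0.0018


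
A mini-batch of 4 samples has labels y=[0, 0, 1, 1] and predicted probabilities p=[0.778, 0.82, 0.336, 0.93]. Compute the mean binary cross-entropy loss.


L[0] = -ln(1-0.778) = -ln(0.222) = 1.5051
L[1] = -ln(1-0.82) = -ln(0.18) = 1.7148
L[2] = -ln(0.336) = 1.0906
L[3] = -ln(0.93) = 0.0726
mean = (1.5051 + 1.7148 + 1.0906 + 0.0726)/4 = 1.0958

1.0958


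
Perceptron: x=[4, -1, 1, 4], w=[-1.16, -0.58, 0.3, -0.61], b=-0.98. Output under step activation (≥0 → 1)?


z = (4)·(-1.16) + (-1)·(-0.58) + (1)·(0.3) + (4)·(-0.61) - 0.98
  = -7.18
step(z) = 0 (z<0)

0


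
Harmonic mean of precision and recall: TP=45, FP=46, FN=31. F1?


Precision = 45/91 = 0.4945
Recall = 45/76 = 0.5921
F1 = 2·P·R/(P+R) = 2·TP/(2·TP+FP+FN) = 90/(90+46+31) = 90/167 = 0.5389

0.5389


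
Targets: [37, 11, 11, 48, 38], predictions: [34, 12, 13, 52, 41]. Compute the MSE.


Squared errors: (37-34)²=9, (11-12)²=1, (11-13)²=4, (48-52)²=16, (38-41)²=9
Sum = 39
MSE = 39/5 = 39/5

39/5


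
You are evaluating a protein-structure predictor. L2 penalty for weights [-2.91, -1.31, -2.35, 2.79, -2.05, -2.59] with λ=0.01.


‖w‖₂² = (-2.91)² + (-1.31)² + (-2.35)² + (2.79)² + (-2.05)² + (-2.59)²
     = 8.4681 + 1.7161 + 5.5225 + 7.7841 + 4.2025 + 6.7081
     = 34.4014
λ·‖w‖₂² = 0.01·34.4014 = 0.344014

0.344014


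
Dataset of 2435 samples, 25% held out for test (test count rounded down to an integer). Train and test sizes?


Test = ⌊2435·25/100⌋ = 608
Train = 2435 - 608 = 1827

Train: 1827, Test: 608


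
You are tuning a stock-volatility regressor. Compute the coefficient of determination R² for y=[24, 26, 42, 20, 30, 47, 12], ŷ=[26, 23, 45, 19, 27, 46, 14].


ȳ = 28.7143
SS_res = Σ(y-ŷ)² = 37
SS_tot = Σ(y-ȳ)² = 897.43
R² = 1 - SS_res/SS_tot = 1 - 0.0412 = 0.9588

0.9588


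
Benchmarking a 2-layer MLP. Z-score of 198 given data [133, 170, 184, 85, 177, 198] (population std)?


μ = 157.8333, σ = 38.155
z = (198 - 157.8333)/38.155 = 1.0527

1.0527


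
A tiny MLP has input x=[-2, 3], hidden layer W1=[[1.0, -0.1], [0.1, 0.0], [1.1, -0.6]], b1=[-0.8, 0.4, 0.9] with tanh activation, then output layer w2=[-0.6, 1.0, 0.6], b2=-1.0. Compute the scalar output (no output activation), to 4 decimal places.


z1[0] = (1.0)·(-2) + (-0.1)·(3) - 0.8 = -3.1
z1[1] = (0.1)·(-2) + (0.0)·(3) + 0.4 = 0.2
z1[2] = (1.1)·(-2) + (-0.6)·(3) + 0.9 = -3.1
h = tanh(z1) = [-0.9959, 0.1974, -0.9959]
output = (-0.6)·(-0.9959) + (1.0)·(0.1974) + (0.6)·(-0.9959) - 1.0 = -0.8026

-0.8026


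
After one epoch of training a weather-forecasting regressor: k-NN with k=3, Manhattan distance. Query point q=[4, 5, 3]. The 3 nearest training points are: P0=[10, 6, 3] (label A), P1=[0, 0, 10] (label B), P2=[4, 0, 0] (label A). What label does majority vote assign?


d(q,P0) = 7  (label A)
d(q,P1) = 16  (label B)
d(q,P2) = 8  (label A)
Votes: A=2, B=1
Majority → A

A


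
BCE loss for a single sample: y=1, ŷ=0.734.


BCE = -[y·ln(p) + (1-y)·ln(1-p)]
= -1·ln(0.734) - 0
= -ln(0.734) = 0.3092

0.3092


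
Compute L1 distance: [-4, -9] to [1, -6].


d = |-4-1| + |-9+ 6|
  = 5 + 3
  = 8

8


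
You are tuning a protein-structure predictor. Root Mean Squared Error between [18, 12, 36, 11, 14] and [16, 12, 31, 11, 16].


MSE = 33/5 = 6.6
RMSE = √(33/5) = 2.569

2.569


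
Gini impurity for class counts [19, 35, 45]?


Probabilities: [19/99, 35/99, 45/99] ≈ [0.1919, 0.3535, 0.4545]
Σpᵢ² = (361 + 1225 + 2025)/99² = 3611/9801
Gini = 1 - Σpᵢ² = 1 - 3611/9801 = 0.6316

0.6316


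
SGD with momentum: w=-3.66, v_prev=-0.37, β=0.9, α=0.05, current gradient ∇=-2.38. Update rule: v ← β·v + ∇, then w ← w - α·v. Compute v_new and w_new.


v_new = 0.9·-0.37 - 2.38 = -0.333 - 2.38 = -2.713
w_new = -3.66 - 0.05·-2.713 = -3.66 + 0.13565 = -3.52435

v_new=-2.713, w_new=-3.52435


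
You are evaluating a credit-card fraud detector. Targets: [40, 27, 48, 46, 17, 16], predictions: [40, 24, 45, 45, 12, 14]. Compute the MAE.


Absolute errors: |40-40|=0, |27-24|=3, |48-45|=3, |46-45|=1, |17-12|=5, |16-14|=2
Sum = 14
MAE = 14/6 = 7/3

7/3


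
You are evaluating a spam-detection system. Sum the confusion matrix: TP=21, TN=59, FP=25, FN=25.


Total = TP + TN + FP + FN
= 21 + 59 + 25 + 25
= 130
(Predicted positive: 46, predicted negative: 84)

130


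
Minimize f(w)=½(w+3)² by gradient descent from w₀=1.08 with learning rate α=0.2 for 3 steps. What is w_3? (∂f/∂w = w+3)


step 1: grad = 1.08+3 = 4.08; w = 1.08 - 0.2·(4.08) = 0.264
step 2: grad = 0.264+3 = 3.264; w = 0.264 - 0.2·(3.264) = -0.3888
step 3: grad = -0.3888+3 = 2.6112; w = -0.3888 - 0.2·(2.6112) = -0.91104

-0.91104


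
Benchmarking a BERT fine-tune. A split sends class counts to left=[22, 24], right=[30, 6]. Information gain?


Parent = [52, 30], H_parent = 0.9474
H_left = 0.9986 (n=46), H_right = 0.65 (n=36)
H_children = (46/82)·0.9986 + (36/82)·0.65 = 0.8456
IG = 0.9474 - 0.8456 = 0.1018

0.1018


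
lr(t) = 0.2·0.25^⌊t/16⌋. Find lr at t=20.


n_drops = ⌊20/16⌋ = 1
lr = 0.2·0.25^1 = 0.2·0.25 = 0.05

0.05


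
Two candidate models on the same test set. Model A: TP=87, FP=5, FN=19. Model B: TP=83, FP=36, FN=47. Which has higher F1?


Model A: P=87/92=0.9457, R=87/106=0.8208, F1=2PR/(P+R)=2TP/(2TP+FP+FN)=174/198=0.8788
Model B: P=83/119=0.6975, R=83/130=0.6385, F1=2PR/(P+R)=2TP/(2TP+FP+FN)=166/249=0.6667
0.8788 > 0.6667 → Model A

Model A


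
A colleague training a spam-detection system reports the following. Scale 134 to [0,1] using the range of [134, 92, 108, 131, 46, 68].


min=46, max=134
(134-46)/(134-46) = 88/88 = 1.0

1.0


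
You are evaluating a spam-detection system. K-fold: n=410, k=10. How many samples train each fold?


Fold size = 410/10 = 41
Training per fold = 410 - 41 = 369

369


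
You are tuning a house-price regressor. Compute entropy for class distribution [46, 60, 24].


Probabilities: [46/130, 60/130, 24/130] ≈ [0.3538, 0.4615, 0.1846]
H = -((46/130)·log₂(46/130) + (60/130)·log₂(60/130) + (24/130)·log₂(24/130))
  = 1.4952 bits

1.4952 bits


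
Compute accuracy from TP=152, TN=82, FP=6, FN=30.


Accuracy = (TP+TN)/(TP+TN+FP+FN)
= (152+82)/(270)
= 234/270 = 86.67%

86.67%


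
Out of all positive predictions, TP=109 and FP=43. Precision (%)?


Precision = TP/(TP+FP)
= 109/(109+43)
= 109/152 = 71.71%

71.71%


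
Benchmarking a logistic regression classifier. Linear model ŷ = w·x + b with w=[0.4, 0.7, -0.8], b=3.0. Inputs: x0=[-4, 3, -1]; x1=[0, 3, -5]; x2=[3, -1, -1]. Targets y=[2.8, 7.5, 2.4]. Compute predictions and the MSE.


ŷ0 = (0.4)·(-4) + (0.7)·(3) + (-0.8)·(-1) + 3.0 = 4.3
ŷ1 = (0.4)·(0) + (0.7)·(3) + (-0.8)·(-5) + 3.0 = 9.1
ŷ2 = (0.4)·(3) + (0.7)·(-1) + (-0.8)·(-1) + 3.0 = 4.3
errors² = [2.25, 2.56, 3.61]
MSE = 8.4200/3 = 2.8067

2.8067


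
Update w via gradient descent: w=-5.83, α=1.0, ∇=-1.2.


w_new = w - α·∇
= -5.83 - 1.0·-1.2
= -5.83 + 1.2
= -4.63

-4.63


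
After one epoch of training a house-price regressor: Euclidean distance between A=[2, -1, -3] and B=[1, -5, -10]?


d = √((2-1)² + (-1+ 5)² + (-3+ 10)²)
  = √(1 + 16 + 49)
  = √66 = 8.124

8.124


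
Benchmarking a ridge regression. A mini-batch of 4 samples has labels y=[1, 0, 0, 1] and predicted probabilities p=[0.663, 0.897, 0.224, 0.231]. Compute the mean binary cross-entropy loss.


L[0] = -ln(0.663) = 0.411
L[1] = -ln(1-0.897) = -ln(0.103) = 2.273
L[2] = -ln(1-0.224) = -ln(0.776) = 0.2536
L[3] = -ln(0.231) = 1.4653
mean = (0.411 + 2.273 + 0.2536 + 1.4653)/4 = 1.1007

1.1007


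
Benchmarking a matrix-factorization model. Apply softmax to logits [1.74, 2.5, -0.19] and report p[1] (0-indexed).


Exponentials: e^1.74=5.6973, e^2.5=12.1825, e^-0.19=0.827
Sum = 18.7068
Softmax = [0.3046, 0.6512, 0.0442]
p[1] = 12.1825/18.7068 = 0.6512

0.6512


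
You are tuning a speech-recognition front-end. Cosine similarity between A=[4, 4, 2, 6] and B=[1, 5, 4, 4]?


A·B = 4·1 + 4·5 + 2·4 + 6·4 = 56
‖A‖ = √72 = 8.4853, ‖B‖ = √58 = 7.6158
cos = 56/(√72·√58) = 56/√4176 = 0.8666

0.8666


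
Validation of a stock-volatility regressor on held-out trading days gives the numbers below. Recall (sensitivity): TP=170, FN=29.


Recall = TP/(TP+FN)
= 170/(170+29)
= 170/199 = 85.43%

85.43%


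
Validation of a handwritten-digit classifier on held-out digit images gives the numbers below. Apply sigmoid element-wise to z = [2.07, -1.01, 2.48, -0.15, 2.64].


σ(2.07) = 1/(1+e^-2.07) = 0.888
σ(-1.01) = 1/(1+e^1.01) = 0.267
σ(2.48) = 1/(1+e^-2.48) = 0.9227
σ(-0.15) = 1/(1+e^0.15) = 0.4626
σ(2.64) = 1/(1+e^-2.64) = 0.9334
result = [0.888, 0.267, 0.9227, 0.4626, 0.9334]

[0.888, 0.267, 0.9227, 0.4626, 0.9334]


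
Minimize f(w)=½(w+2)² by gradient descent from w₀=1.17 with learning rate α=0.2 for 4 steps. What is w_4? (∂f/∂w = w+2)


step 1: grad = 1.17+2 = 3.17; w = 1.17 - 0.2·(3.17) = 0.536
step 2: grad = 0.536+2 = 2.536; w = 0.536 - 0.2·(2.536) = 0.0288
step 3: grad = 0.0288+2 = 2.0288; w = 0.0288 - 0.2·(2.0288) = -0.37696
step 4: grad = -0.37696+2 = 1.62304; w = -0.37696 - 0.2·(1.62304) = -0.701568

-0.701568


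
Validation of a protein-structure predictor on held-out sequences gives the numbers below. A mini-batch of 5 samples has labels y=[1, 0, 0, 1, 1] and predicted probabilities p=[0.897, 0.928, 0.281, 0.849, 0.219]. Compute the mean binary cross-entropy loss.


L[0] = -ln(0.897) = 0.1087
L[1] = -ln(1-0.928) = -ln(0.072) = 2.6311
L[2] = -ln(1-0.281) = -ln(0.719) = 0.3299
L[3] = -ln(0.849) = 0.1637
L[4] = -ln(0.219) = 1.5187
mean = (0.1087 + 2.6311 + 0.3299 + 0.1637 + 1.5187)/5 = 0.9504

0.9504


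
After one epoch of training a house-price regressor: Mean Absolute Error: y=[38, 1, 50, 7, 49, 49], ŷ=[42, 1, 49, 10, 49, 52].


Absolute errors: |38-42|=4, |1-1|=0, |50-49|=1, |7-10|=3, |49-49|=0, |49-52|=3
Sum = 11
MAE = 11/6 = 11/6

11/6


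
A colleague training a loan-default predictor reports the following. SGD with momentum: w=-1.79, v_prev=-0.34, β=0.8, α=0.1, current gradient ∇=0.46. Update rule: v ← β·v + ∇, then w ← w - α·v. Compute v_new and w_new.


v_new = 0.8·-0.34 + 0.46 = -0.272 + 0.46 = 0.188
w_new = -1.79 - 0.1·0.188 = -1.79 - 0.0188 = -1.8088

v_new=0.188, w_new=-1.8088


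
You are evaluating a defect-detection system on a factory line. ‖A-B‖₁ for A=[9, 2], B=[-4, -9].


d = |9+ 4| + |2+ 9|
  = 13 + 11
  = 24

24


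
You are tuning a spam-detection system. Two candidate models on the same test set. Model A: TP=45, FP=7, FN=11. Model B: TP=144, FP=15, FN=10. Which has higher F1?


Model A: P=45/52=0.8654, R=45/56=0.8036, F1=2PR/(P+R)=2TP/(2TP+FP+FN)=90/108=0.8333
Model B: P=144/159=0.9057, R=144/154=0.9351, F1=2PR/(P+R)=2TP/(2TP+FP+FN)=288/313=0.9201
0.8333 < 0.9201 → Model B

Model B


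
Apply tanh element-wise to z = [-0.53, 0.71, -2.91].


tanh(-0.53) = -0.4854
tanh(0.71) = 0.6107
tanh(-2.91) = -0.9941
result = [-0.4854, 0.6107, -0.9941]

[-0.4854, 0.6107, -0.9941]


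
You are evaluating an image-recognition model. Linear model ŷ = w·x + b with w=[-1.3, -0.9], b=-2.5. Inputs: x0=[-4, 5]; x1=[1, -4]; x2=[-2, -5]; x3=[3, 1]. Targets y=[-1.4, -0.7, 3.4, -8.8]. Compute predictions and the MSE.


ŷ0 = (-1.3)·(-4) + (-0.9)·(5) - 2.5 = -1.8
ŷ1 = (-1.3)·(1) + (-0.9)·(-4) - 2.5 = -0.2
ŷ2 = (-1.3)·(-2) + (-0.9)·(-5) - 2.5 = 4.6
ŷ3 = (-1.3)·(3) + (-0.9)·(1) - 2.5 = -7.3
errors² = [0.16, 0.25, 1.44, 2.25]
MSE = 4.1000/4 = 1.025

1.025


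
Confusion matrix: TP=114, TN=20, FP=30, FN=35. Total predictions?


Total = TP + TN + FP + FN
= 114 + 20 + 30 + 35
= 199
(Predicted positive: 144, predicted negative: 55)

199


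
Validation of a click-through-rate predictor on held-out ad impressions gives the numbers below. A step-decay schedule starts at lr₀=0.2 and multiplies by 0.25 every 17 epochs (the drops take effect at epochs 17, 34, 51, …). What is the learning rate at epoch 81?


n_drops = ⌊81/17⌋ = 4
lr = 0.2·0.25^4 = 0.2·0.00390625 = 0.00078125

0.00078125


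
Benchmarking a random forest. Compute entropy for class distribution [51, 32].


Probabilities: [51/83, 32/83] ≈ [0.6145, 0.3855]
H = -((51/83)·log₂(51/83) + (32/83)·log₂(32/83))
  = 0.9619 bits

0.9619 bits


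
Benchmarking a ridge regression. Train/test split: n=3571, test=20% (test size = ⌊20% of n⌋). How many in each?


Test = ⌊3571·20/100⌋ = 714
Train = 3571 - 714 = 2857

Train: 2857, Test: 714


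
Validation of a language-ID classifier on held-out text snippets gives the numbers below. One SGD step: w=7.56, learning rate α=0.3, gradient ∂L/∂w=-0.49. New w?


w_new = w - α·∇
= 7.56 - 0.3·-0.49
= 7.56 + 0.147
= 7.707

7.707


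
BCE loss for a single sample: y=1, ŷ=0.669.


BCE = -[y·ln(p) + (1-y)·ln(1-p)]
= -1·ln(0.669) - 0
= -ln(0.669) = 0.402

0.402


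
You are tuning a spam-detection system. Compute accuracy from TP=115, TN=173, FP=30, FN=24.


Accuracy = (TP+TN)/(TP+TN+FP+FN)
= (115+173)/(342)
= 288/342 = 84.21%

84.21%


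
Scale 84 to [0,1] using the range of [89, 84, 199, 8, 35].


min=8, max=199
(84-8)/(199-8) = 76/191 = 0.3979

0.3979


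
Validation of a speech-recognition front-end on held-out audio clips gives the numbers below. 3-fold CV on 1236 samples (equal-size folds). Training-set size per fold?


Fold size = 1236/3 = 412
Training per fold = 1236 - 412 = 824

824


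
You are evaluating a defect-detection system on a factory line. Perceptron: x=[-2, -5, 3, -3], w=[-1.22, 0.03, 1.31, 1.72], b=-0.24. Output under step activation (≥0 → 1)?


z = (-2)·(-1.22) + (-5)·(0.03) + (3)·(1.31) + (-3)·(1.72) - 0.24
  = 0.82
step(z) = 1 (z≥0)

1


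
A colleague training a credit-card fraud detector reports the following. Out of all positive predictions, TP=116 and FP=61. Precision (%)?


Precision = TP/(TP+FP)
= 116/(116+61)
= 116/177 = 65.54%

65.54%


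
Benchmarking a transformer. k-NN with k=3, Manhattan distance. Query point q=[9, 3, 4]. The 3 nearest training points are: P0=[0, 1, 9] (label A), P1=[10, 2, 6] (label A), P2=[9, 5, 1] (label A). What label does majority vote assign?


d(q,P0) = 16  (label A)
d(q,P1) = 4  (label A)
d(q,P2) = 5  (label A)
Votes: A=3, B=0
Majority → A

A


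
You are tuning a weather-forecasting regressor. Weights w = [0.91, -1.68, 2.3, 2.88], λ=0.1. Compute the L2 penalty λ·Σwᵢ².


‖w‖₂² = (0.91)² + (-1.68)² + (2.3)² + (2.88)²
     = 0.8281 + 2.8224 + 5.29 + 8.2944
     = 17.2349
λ·‖w‖₂² = 0.1·17.2349 = 1.72349

1.72349


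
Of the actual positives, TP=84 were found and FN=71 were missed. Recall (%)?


Recall = TP/(TP+FN)
= 84/(84+71)
= 84/155 = 54.19%

54.19%


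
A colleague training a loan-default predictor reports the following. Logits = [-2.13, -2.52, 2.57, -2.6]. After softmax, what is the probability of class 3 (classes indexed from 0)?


Exponentials: e^-2.13=0.1188, e^-2.52=0.0805, e^2.57=13.0658, e^-2.6=0.0743
Sum = 13.3394
Softmax = [0.0089, 0.006, 0.9795, 0.0056]
p[3] = 0.0743/13.3394 = 0.0056

0.0056


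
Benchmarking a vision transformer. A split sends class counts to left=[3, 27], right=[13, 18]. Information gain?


Parent = [16, 45], H_parent = 0.8302
H_left = 0.469 (n=30), H_right = 0.9812 (n=31)
H_children = (30/61)·0.469 + (31/61)·0.9812 = 0.7293
IG = 0.8302 - 0.7293 = 0.1009

0.1009


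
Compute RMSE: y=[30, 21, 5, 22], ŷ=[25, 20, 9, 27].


MSE = 67/4 = 16.75
RMSE = √(67/4) = 4.0927

4.0927


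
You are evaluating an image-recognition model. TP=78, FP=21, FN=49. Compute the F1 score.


Precision = 78/99 = 0.7879
Recall = 78/127 = 0.6142
F1 = 2·P·R/(P+R) = 2·TP/(2·TP+FP+FN) = 156/(156+21+49) = 156/226 = 0.6903

0.6903


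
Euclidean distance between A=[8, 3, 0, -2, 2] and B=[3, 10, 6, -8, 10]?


d = √((8-3)² + (3-10)² + (0-6)² + (-2+ 8)² + (2-10)²)
  = √(25 + 49 + 36 + 36 + 64)
  = √210 = 14.4914

14.4914


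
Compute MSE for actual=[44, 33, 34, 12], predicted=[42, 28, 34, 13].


Squared errors: (44-42)²=4, (33-28)²=25, (34-34)²=0, (12-13)²=1
Sum = 30
MSE = 30/4 = 15/2

15/2


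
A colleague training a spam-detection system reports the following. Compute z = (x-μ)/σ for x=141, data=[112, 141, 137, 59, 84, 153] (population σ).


μ = 114.3333, σ = 33.4348
z = (141 - 114.3333)/33.4348 = 0.7976

0.7976


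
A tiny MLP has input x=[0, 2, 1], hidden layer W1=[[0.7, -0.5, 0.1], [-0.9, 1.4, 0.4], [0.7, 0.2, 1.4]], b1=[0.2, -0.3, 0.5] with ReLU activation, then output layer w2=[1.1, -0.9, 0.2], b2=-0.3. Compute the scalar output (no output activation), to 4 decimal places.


z1[0] = (0.7)·(0) + (-0.5)·(2) + (0.1)·(1) + 0.2 = -0.7
z1[1] = (-0.9)·(0) + (1.4)·(2) + (0.4)·(1) - 0.3 = 2.9
z1[2] = (0.7)·(0) + (0.2)·(2) + (1.4)·(1) + 0.5 = 2.3
h = ReLU(z1) = [0.0, 2.9, 2.3]
output = (1.1)·(0.0) + (-0.9)·(2.9) + (0.2)·(2.3) - 0.3 = -2.45

-2.45


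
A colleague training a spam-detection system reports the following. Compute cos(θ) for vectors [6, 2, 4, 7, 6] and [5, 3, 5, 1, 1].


A·B = 6·5 + 2·3 + 4·5 + 7·1 + 6·1 = 69
‖A‖ = √141 = 11.8743, ‖B‖ = √61 = 7.8102
cos = 69/(√141·√61) = 69/√8601 = 0.744

0.744


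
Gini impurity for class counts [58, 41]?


Probabilities: [58/99, 41/99] ≈ [0.5859, 0.4141]
Σpᵢ² = (3364 + 1681)/99² = 5045/9801
Gini = 1 - Σpᵢ² = 1 - 5045/9801 = 0.4853

0.4853


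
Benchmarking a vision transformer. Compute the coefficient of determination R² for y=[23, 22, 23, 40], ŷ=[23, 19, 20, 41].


ȳ = 27
SS_res = Σ(y-ŷ)² = 19
SS_tot = Σ(y-ȳ)² = 226
R² = 1 - SS_res/SS_tot = 1 - 0.0841 = 0.9159

0.9159


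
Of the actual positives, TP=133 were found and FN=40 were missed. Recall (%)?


Recall = TP/(TP+FN)
= 133/(133+40)
= 133/173 = 76.88%

76.88%


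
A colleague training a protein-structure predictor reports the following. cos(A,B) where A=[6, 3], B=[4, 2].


A·B = 6·4 + 3·2 = 30
‖A‖ = √45 = 6.7082, ‖B‖ = √20 = 4.4721
cos = 30/(√45·√20) = 30/√900 = 1.0

1.0


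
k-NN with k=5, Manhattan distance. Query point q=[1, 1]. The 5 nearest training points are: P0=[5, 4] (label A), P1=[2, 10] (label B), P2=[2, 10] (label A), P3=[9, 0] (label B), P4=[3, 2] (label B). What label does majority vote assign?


d(q,P0) = 7  (label A)
d(q,P1) = 10  (label B)
d(q,P2) = 10  (label A)
d(q,P3) = 9  (label B)
d(q,P4) = 3  (label B)
Votes: A=2, B=3
Majority → B

B
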